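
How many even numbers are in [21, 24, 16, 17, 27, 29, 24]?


Check each element:
  21 is odd
  24 is even
  16 is even
  17 is odd
  27 is odd
  29 is odd
  24 is even
Evens: [24, 16, 24]
Count of evens = 3
Final answer: 3


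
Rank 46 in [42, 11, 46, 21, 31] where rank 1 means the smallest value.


Sort ascending: [11, 21, 31, 42, 46]
Find 46 in the sorted list.
46 is at position 5 (1-indexed).
Final answer: 5


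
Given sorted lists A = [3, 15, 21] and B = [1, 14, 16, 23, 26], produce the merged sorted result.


List A: [3, 15, 21]
List B: [1, 14, 16, 23, 26]
Repeatedly compare the front elements and take the smaller:
  3 vs 1 -> take 1
  3 vs 14 -> take 3
  15 vs 14 -> take 14
  15 vs 16 -> take 15
  21 vs 16 -> take 16
  21 vs 23 -> take 21
  A is exhausted; append the rest of B: [23, 26]
Final answer: [1, 3, 14, 15, 16, 21, 23, 26]


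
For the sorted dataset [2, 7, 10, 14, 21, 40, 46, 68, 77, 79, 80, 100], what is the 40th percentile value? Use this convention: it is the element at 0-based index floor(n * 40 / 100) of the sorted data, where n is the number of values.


The dataset has n = 12 elements.
Index = floor(12 * 40 / 100) = floor(480 / 100) = floor(4.8) = 4
Counting from index 0 in the sorted data, the element at index 4 is 21.
Final answer: 21


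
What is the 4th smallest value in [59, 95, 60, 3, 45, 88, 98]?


Sort ascending: [3, 45, 59, 60, 88, 95, 98]
The 4th element (1-indexed) is at index 3.
Value = 60
Final answer: 60


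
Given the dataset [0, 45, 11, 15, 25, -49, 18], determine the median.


First, sort the list: [-49, 0, 11, 15, 18, 25, 45]
The list has 7 elements (odd count).
The middle index is 3 (0-based), and the element there is 15.
Final answer: 15


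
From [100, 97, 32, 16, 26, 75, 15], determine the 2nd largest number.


Sort descending: [100, 97, 75, 32, 26, 16, 15]
The 2nd element (1-indexed) is at index 1.
Value = 97
Final answer: 97


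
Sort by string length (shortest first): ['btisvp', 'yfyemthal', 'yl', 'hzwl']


Compute lengths:
  'btisvp' has length 6
  'yfyemthal' has length 9
  'yl' has length 2
  'hzwl' has length 4
Lengths in increasing order: 2 < 4 < 6 < 9
Listing the words in that order gives the answer.
Final answer: ['yl', 'hzwl', 'btisvp', 'yfyemthal']


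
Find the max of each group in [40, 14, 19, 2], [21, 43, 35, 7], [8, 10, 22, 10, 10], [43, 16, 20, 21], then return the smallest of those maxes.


Find max of each group:
  Group 1: [40, 14, 19, 2] -> max = 40
  Group 2: [21, 43, 35, 7] -> max = 43
  Group 3: [8, 10, 22, 10, 10] -> max = 22
  Group 4: [43, 16, 20, 21] -> max = 43
Maxes: [40, 43, 22, 43]
Minimum of maxes = 22
Final answer: 22


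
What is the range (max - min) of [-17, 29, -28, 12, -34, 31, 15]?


Maximum value: 31
Minimum value: -34
Range = 31 - (-34) = 65
Final answer: 65


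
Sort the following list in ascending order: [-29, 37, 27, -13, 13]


Original list: [-29, 37, 27, -13, 13]
Repeatedly take the smallest remaining element:
  Remaining [-29, 37, 27, -13, 13] -> smallest is -29
  Remaining [37, 27, -13, 13] -> smallest is -13
  Remaining [37, 27, 13] -> smallest is 13
  Remaining [37, 27] -> smallest is 27
  Remaining [37] -> smallest is 37
Collecting the picks in order gives the sorted list.
Final answer: [-29, -13, 13, 27, 37]


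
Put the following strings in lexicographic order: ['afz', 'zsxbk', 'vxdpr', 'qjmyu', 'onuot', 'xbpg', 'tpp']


Compare strings character by character (the first differing letter decides):
  'afz' < 'onuot' since 'a' < 'o' at position 1
  'onuot' < 'qjmyu' since 'o' < 'q' at position 1
  'qjmyu' < 'tpp' since 'q' < 't' at position 1
  'tpp' < 'vxdpr' since 't' < 'v' at position 1
  'vxdpr' < 'xbpg' since 'v' < 'x' at position 1
  'xbpg' < 'zsxbk' since 'x' < 'z' at position 1
Chaining these comparisons gives the alphabetical order.
Final answer: ['afz', 'onuot', 'qjmyu', 'tpp', 'vxdpr', 'xbpg', 'zsxbk']


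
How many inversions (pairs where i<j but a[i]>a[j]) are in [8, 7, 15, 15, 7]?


For each element, count the later elements that are smaller than it:
  8 (index 0): smaller elements after it = [7, 7] -> 2
  7 (index 1): smaller elements after it = [] -> 0
  15 (index 2): smaller elements after it = [7] -> 1
  15 (index 3): smaller elements after it = [7] -> 1
Total inversions = 2 + 0 + 1 + 1 = 4
Final answer: 4


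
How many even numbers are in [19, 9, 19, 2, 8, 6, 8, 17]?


Check each element:
  19 is odd
  9 is odd
  19 is odd
  2 is even
  8 is even
  6 is even
  8 is even
  17 is odd
Evens: [2, 8, 6, 8]
Count of evens = 4
Final answer: 4


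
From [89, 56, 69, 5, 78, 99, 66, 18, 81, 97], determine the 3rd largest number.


Sort descending: [99, 97, 89, 81, 78, 69, 66, 56, 18, 5]
The 3rd element (1-indexed) is at index 2.
Value = 89
Final answer: 89


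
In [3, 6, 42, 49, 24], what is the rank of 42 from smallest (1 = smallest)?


Sort ascending: [3, 6, 24, 42, 49]
Find 42 in the sorted list.
42 is at position 4 (1-indexed).
Final answer: 4


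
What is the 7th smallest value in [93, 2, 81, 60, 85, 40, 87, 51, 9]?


Sort ascending: [2, 9, 40, 51, 60, 81, 85, 87, 93]
The 7th element (1-indexed) is at index 6.
Value = 85
Final answer: 85


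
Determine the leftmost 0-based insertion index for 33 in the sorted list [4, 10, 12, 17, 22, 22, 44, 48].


List is sorted: [4, 10, 12, 17, 22, 22, 44, 48]
We need the leftmost position where 33 can be inserted, i.e. the first index whose element is >= 33 (or the end of the list if none is).
Binary search with low=0, high=8 (0-based indices):
  low=0, high=8, mid=4: a[4]=22 < 33, so low = 5
  low=5, high=8, mid=6: a[6]=44 >= 33, so high = 6
  low=5, high=6, mid=5: a[5]=22 < 33, so low = 6
Now low = high = 6, so the insertion index is 6.
Final answer: 6


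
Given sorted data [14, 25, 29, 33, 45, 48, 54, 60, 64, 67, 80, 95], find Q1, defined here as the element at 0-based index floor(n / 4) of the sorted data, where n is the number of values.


The list has n = 12 elements.
Q1 index = floor(12 / 4) = floor(3) = 3
Counting from index 0 in the sorted data, the element at index 3 is 33.
Final answer: 33


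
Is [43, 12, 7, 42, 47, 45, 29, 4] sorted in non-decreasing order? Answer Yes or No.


Check consecutive pairs:
  43 <= 12? False
  12 <= 7? False
  7 <= 42? True
  42 <= 47? True
  47 <= 45? False
  45 <= 29? False
  29 <= 4? False
5 consecutive pair(s) are out of order, so the list is not sorted.
Final answer: No


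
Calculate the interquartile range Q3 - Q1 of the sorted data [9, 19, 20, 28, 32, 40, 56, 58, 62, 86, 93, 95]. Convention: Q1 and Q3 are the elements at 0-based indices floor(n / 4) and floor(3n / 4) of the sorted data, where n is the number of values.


The data has n = 12 elements.
Q1 index = floor(12 / 4) = floor(3) = 3; Q3 index = floor(3 * 12 / 4) = floor(9) = 9
Q1 = element at index 3 = 28
Q3 = element at index 9 = 86
IQR = 86 - 28 = 58
Final answer: 58


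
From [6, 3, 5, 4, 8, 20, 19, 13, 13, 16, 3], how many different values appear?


List all unique values:
Distinct values: [3, 4, 5, 6, 8, 13, 16, 19, 20]
Count = 9
Final answer: 9


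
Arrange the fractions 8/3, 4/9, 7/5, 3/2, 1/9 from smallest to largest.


Convert to decimal for comparison:
  8/3 = 2.6667
  4/9 = 0.4444
  7/5 = 1.4
  3/2 = 1.5
  1/9 = 0.1111
Decimals in increasing order: 0.1111 < 0.4444 < 1.4 < 1.5 < 2.6667
Writing each back as its fraction gives the sorted order.
Final answer: 1/9, 4/9, 7/5, 3/2, 8/3


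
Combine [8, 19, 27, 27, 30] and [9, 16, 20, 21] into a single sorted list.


List A: [8, 19, 27, 27, 30]
List B: [9, 16, 20, 21]
Repeatedly compare the front elements and take the smaller:
  8 vs 9 -> take 8
  19 vs 9 -> take 9
  19 vs 16 -> take 16
  19 vs 20 -> take 19
  27 vs 20 -> take 20
  27 vs 21 -> take 21
  B is exhausted; append the rest of A: [27, 27, 30]
Final answer: [8, 9, 16, 19, 20, 21, 27, 27, 30]


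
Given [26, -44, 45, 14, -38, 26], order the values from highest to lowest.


Original list: [26, -44, 45, 14, -38, 26]
Repeatedly take the largest remaining element:
  Remaining [26, -44, 45, 14, -38, 26] -> largest is 45
  Remaining [26, -44, 14, -38, 26] -> largest is 26
  Remaining [-44, 14, -38, 26] -> largest is 26
  Remaining [-44, 14, -38] -> largest is 14
  Remaining [-44, -38] -> largest is -38
  Remaining [-44] -> largest is -44
Collecting the picks in order gives the descending list.
Final answer: [45, 26, 26, 14, -38, -44]


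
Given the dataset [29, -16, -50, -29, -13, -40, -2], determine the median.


First, sort the list: [-50, -40, -29, -16, -13, -2, 29]
The list has 7 elements (odd count).
The middle index is 3 (0-based), and the element there is -16.
Final answer: -16


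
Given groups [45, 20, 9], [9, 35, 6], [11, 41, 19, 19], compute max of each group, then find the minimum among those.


Find max of each group:
  Group 1: [45, 20, 9] -> max = 45
  Group 2: [9, 35, 6] -> max = 35
  Group 3: [11, 41, 19, 19] -> max = 41
Maxes: [45, 35, 41]
Minimum of maxes = 35
Final answer: 35


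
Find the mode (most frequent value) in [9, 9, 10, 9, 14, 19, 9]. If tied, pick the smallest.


Count the frequency of each value:
  9 appears 4 time(s)
  10 appears 1 time(s)
  14 appears 1 time(s)
  19 appears 1 time(s)
Maximum frequency is 4.
Only 9 reaches that frequency, so it is the mode.
Final answer: 9


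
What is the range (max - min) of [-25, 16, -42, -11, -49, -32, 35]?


Maximum value: 35
Minimum value: -49
Range = 35 - (-49) = 84
Final answer: 84


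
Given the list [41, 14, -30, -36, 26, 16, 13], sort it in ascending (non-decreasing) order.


Original list: [41, 14, -30, -36, 26, 16, 13]
Repeatedly take the smallest remaining element:
  Remaining [41, 14, -30, -36, 26, 16, 13] -> smallest is -36
  Remaining [41, 14, -30, 26, 16, 13] -> smallest is -30
  Remaining [41, 14, 26, 16, 13] -> smallest is 13
  Remaining [41, 14, 26, 16] -> smallest is 14
  Remaining [41, 26, 16] -> smallest is 16
  Remaining [41, 26] -> smallest is 26
  Remaining [41] -> smallest is 41
Collecting the picks in order gives the sorted list.
Final answer: [-36, -30, 13, 14, 16, 26, 41]


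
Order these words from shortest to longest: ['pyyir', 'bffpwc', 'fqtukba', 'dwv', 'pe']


Compute lengths:
  'pyyir' has length 5
  'bffpwc' has length 6
  'fqtukba' has length 7
  'dwv' has length 3
  'pe' has length 2
Lengths in increasing order: 2 < 3 < 5 < 6 < 7
Listing the words in that order gives the answer.
Final answer: ['pe', 'dwv', 'pyyir', 'bffpwc', 'fqtukba']


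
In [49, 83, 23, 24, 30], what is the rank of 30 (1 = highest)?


Sort descending: [83, 49, 30, 24, 23]
Find 30 in the sorted list.
30 is at position 3.
Final answer: 3


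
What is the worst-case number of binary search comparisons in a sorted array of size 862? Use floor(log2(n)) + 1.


Binary search halves the search space each step.
Maximum comparisons = floor(log2(862)) + 1
log2(862) = 9.7515
floor(log2(862)) = 9, so 9 + 1 = 10
Final answer: 10


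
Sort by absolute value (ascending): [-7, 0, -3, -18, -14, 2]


Compute absolute values:
  |-7| = 7
  |0| = 0
  |-3| = 3
  |-18| = 18
  |-14| = 14
  |2| = 2
Absolute values in increasing order: 0 < 2 < 3 < 7 < 14 < 18
Listing the original numbers in that order gives the answer.
Final answer: [0, 2, -3, -7, -14, -18]


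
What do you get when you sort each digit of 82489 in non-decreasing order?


The number 82489 has digits: 8, 2, 4, 8, 9
Sorted: 2, 4, 8, 8, 9
Joining the sorted digits gives the result.
Final answer: 24889


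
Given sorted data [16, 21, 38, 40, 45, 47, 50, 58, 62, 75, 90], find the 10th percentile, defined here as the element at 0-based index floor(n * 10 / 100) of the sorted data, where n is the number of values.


The dataset has n = 11 elements.
Index = floor(11 * 10 / 100) = floor(110 / 100) = floor(1.1) = 1
Counting from index 0 in the sorted data, the element at index 1 is 21.
Final answer: 21


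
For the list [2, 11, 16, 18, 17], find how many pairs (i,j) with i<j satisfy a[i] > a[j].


For each element, count the later elements that are smaller than it:
  2 (index 0): smaller elements after it = [] -> 0
  11 (index 1): smaller elements after it = [] -> 0
  16 (index 2): smaller elements after it = [] -> 0
  18 (index 3): smaller elements after it = [17] -> 1
Total inversions = 0 + 0 + 0 + 1 = 1
Final answer: 1


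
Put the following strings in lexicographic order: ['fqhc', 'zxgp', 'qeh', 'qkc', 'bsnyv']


Compare strings character by character (the first differing letter decides):
  'bsnyv' < 'fqhc' since 'b' < 'f' at position 1
  'fqhc' < 'qeh' since 'f' < 'q' at position 1
  'qeh' < 'qkc' since 'e' < 'k' at position 2
  'qkc' < 'zxgp' since 'q' < 'z' at position 1
Chaining these comparisons gives the alphabetical order.
Final answer: ['bsnyv', 'fqhc', 'qeh', 'qkc', 'zxgp']


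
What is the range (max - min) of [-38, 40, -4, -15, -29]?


Maximum value: 40
Minimum value: -38
Range = 40 - (-38) = 78
Final answer: 78


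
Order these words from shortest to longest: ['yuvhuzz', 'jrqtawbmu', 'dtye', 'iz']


Compute lengths:
  'yuvhuzz' has length 7
  'jrqtawbmu' has length 9
  'dtye' has length 4
  'iz' has length 2
Lengths in increasing order: 2 < 4 < 7 < 9
Listing the words in that order gives the answer.
Final answer: ['iz', 'dtye', 'yuvhuzz', 'jrqtawbmu']


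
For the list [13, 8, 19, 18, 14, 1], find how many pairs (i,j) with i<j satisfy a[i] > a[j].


For each element, count the later elements that are smaller than it:
  13 (index 0): smaller elements after it = [8, 1] -> 2
  8 (index 1): smaller elements after it = [1] -> 1
  19 (index 2): smaller elements after it = [18, 14, 1] -> 3
  18 (index 3): smaller elements after it = [14, 1] -> 2
  14 (index 4): smaller elements after it = [1] -> 1
Total inversions = 2 + 1 + 3 + 2 + 1 = 9
Final answer: 9


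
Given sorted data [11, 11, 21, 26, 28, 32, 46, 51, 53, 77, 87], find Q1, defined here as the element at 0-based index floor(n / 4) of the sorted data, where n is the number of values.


The list has n = 11 elements.
Q1 index = floor(11 / 4) = floor(2.75) = 2
Counting from index 0 in the sorted data, the element at index 2 is 21.
Final answer: 21


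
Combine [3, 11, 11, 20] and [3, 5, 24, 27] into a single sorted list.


List A: [3, 11, 11, 20]
List B: [3, 5, 24, 27]
Repeatedly compare the front elements and take the smaller:
  3 vs 3 -> take 3
  11 vs 3 -> take 3
  11 vs 5 -> take 5
  11 vs 24 -> take 11
  11 vs 24 -> take 11
  20 vs 24 -> take 20
  A is exhausted; append the rest of B: [24, 27]
Final answer: [3, 3, 5, 11, 11, 20, 24, 27]


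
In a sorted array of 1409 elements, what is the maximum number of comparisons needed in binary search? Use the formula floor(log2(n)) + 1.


Binary search halves the search space each step.
Maximum comparisons = floor(log2(1409)) + 1
log2(1409) = 10.4605
floor(log2(1409)) = 10, so 10 + 1 = 11
Final answer: 11


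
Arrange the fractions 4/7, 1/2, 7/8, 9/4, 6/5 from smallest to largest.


Convert to decimal for comparison:
  4/7 = 0.5714
  1/2 = 0.5
  7/8 = 0.875
  9/4 = 2.25
  6/5 = 1.2
Decimals in increasing order: 0.5 < 0.5714 < 0.875 < 1.2 < 2.25
Writing each back as its fraction gives the sorted order.
Final answer: 1/2, 4/7, 7/8, 6/5, 9/4


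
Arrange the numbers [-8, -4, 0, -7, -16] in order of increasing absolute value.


Compute absolute values:
  |-8| = 8
  |-4| = 4
  |0| = 0
  |-7| = 7
  |-16| = 16
Absolute values in increasing order: 0 < 4 < 7 < 8 < 16
Listing the original numbers in that order gives the answer.
Final answer: [0, -4, -7, -8, -16]


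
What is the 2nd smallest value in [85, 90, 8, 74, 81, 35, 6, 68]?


Sort ascending: [6, 8, 35, 68, 74, 81, 85, 90]
The 2nd element (1-indexed) is at index 1.
Value = 8
Final answer: 8


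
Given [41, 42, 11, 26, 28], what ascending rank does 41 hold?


Sort ascending: [11, 26, 28, 41, 42]
Find 41 in the sorted list.
41 is at position 4 (1-indexed).
Final answer: 4


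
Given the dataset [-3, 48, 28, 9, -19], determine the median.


First, sort the list: [-19, -3, 9, 28, 48]
The list has 5 elements (odd count).
The middle index is 2 (0-based), and the element there is 9.
Final answer: 9


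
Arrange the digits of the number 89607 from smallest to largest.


The number 89607 has digits: 8, 9, 6, 0, 7
Sorted: 0, 6, 7, 8, 9
Joining the sorted digits gives the result.
Final answer: 06789


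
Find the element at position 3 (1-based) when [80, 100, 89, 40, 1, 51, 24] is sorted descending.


Sort descending: [100, 89, 80, 51, 40, 24, 1]
The 3rd element (1-indexed) is at index 2.
Value = 80
Final answer: 80


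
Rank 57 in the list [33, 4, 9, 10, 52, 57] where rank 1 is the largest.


Sort descending: [57, 52, 33, 10, 9, 4]
Find 57 in the sorted list.
57 is at position 1.
Final answer: 1


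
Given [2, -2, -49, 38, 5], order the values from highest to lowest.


Original list: [2, -2, -49, 38, 5]
Repeatedly take the largest remaining element:
  Remaining [2, -2, -49, 38, 5] -> largest is 38
  Remaining [2, -2, -49, 5] -> largest is 5
  Remaining [2, -2, -49] -> largest is 2
  Remaining [-2, -49] -> largest is -2
  Remaining [-49] -> largest is -49
Collecting the picks in order gives the descending list.
Final answer: [38, 5, 2, -2, -49]


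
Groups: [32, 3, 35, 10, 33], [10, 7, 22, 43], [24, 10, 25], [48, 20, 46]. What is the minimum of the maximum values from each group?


Find max of each group:
  Group 1: [32, 3, 35, 10, 33] -> max = 35
  Group 2: [10, 7, 22, 43] -> max = 43
  Group 3: [24, 10, 25] -> max = 25
  Group 4: [48, 20, 46] -> max = 48
Maxes: [35, 43, 25, 48]
Minimum of maxes = 25
Final answer: 25


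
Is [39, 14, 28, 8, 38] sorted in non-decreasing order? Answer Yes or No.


Check consecutive pairs:
  39 <= 14? False
  14 <= 28? True
  28 <= 8? False
  8 <= 38? True
2 consecutive pair(s) are out of order, so the list is not sorted.
Final answer: No


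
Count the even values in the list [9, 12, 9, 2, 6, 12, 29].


Check each element:
  9 is odd
  12 is even
  9 is odd
  2 is even
  6 is even
  12 is even
  29 is odd
Evens: [12, 2, 6, 12]
Count of evens = 4
Final answer: 4


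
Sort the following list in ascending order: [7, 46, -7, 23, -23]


Original list: [7, 46, -7, 23, -23]
Repeatedly take the smallest remaining element:
  Remaining [7, 46, -7, 23, -23] -> smallest is -23
  Remaining [7, 46, -7, 23] -> smallest is -7
  Remaining [7, 46, 23] -> smallest is 7
  Remaining [46, 23] -> smallest is 23
  Remaining [46] -> smallest is 46
Collecting the picks in order gives the sorted list.
Final answer: [-23, -7, 7, 23, 46]


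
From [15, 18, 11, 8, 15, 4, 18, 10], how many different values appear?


List all unique values:
Distinct values: [4, 8, 10, 11, 15, 18]
Count = 6
Final answer: 6


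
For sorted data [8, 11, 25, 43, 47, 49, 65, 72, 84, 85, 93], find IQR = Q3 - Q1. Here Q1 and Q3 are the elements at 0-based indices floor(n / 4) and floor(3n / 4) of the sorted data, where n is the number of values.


The data has n = 11 elements.
Q1 index = floor(11 / 4) = floor(2.75) = 2; Q3 index = floor(3 * 11 / 4) = floor(8.25) = 8
Q1 = element at index 2 = 25
Q3 = element at index 8 = 84
IQR = 84 - 25 = 59
Final answer: 59


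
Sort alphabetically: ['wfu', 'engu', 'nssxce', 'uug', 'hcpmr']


Compare strings character by character (the first differing letter decides):
  'engu' < 'hcpmr' since 'e' < 'h' at position 1
  'hcpmr' < 'nssxce' since 'h' < 'n' at position 1
  'nssxce' < 'uug' since 'n' < 'u' at position 1
  'uug' < 'wfu' since 'u' < 'w' at position 1
Chaining these comparisons gives the alphabetical order.
Final answer: ['engu', 'hcpmr', 'nssxce', 'uug', 'wfu']


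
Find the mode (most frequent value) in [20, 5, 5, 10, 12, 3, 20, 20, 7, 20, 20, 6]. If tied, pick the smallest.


Count the frequency of each value:
  3 appears 1 time(s)
  5 appears 2 time(s)
  6 appears 1 time(s)
  7 appears 1 time(s)
  10 appears 1 time(s)
  12 appears 1 time(s)
  20 appears 5 time(s)
Maximum frequency is 5.
Only 20 reaches that frequency, so it is the mode.
Final answer: 20


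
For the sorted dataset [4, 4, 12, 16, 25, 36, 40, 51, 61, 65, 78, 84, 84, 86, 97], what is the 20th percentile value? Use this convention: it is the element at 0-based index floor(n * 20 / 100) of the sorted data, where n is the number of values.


The dataset has n = 15 elements.
Index = floor(15 * 20 / 100) = floor(300 / 100) = floor(3) = 3
Counting from index 0 in the sorted data, the element at index 3 is 16.
Final answer: 16


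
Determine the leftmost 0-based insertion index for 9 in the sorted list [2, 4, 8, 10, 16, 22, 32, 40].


List is sorted: [2, 4, 8, 10, 16, 22, 32, 40]
We need the leftmost position where 9 can be inserted, i.e. the first index whose element is >= 9 (or the end of the list if none is).
Binary search with low=0, high=8 (0-based indices):
  low=0, high=8, mid=4: a[4]=16 >= 9, so high = 4
  low=0, high=4, mid=2: a[2]=8 < 9, so low = 3
  low=3, high=4, mid=3: a[3]=10 >= 9, so high = 3
Now low = high = 3, so the insertion index is 3.
Final answer: 3


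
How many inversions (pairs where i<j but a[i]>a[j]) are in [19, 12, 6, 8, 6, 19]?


For each element, count the later elements that are smaller than it:
  19 (index 0): smaller elements after it = [12, 6, 8, 6] -> 4
  12 (index 1): smaller elements after it = [6, 8, 6] -> 3
  6 (index 2): smaller elements after it = [] -> 0
  8 (index 3): smaller elements after it = [6] -> 1
  6 (index 4): smaller elements after it = [] -> 0
Total inversions = 4 + 3 + 0 + 1 + 0 = 8
Final answer: 8


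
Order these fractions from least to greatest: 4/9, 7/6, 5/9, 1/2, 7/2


Convert to decimal for comparison:
  4/9 = 0.4444
  7/6 = 1.1667
  5/9 = 0.5556
  1/2 = 0.5
  7/2 = 3.5
Decimals in increasing order: 0.4444 < 0.5 < 0.5556 < 1.1667 < 3.5
Writing each back as its fraction gives the sorted order.
Final answer: 4/9, 1/2, 5/9, 7/6, 7/2


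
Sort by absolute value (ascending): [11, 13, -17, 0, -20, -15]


Compute absolute values:
  |11| = 11
  |13| = 13
  |-17| = 17
  |0| = 0
  |-20| = 20
  |-15| = 15
Absolute values in increasing order: 0 < 11 < 13 < 15 < 17 < 20
Listing the original numbers in that order gives the answer.
Final answer: [0, 11, 13, -15, -17, -20]


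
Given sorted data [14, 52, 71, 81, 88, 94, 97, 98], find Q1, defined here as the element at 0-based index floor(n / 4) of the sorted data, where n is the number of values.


The list has n = 8 elements.
Q1 index = floor(8 / 4) = floor(2) = 2
Counting from index 0 in the sorted data, the element at index 2 is 71.
Final answer: 71


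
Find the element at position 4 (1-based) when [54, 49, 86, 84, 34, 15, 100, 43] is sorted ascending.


Sort ascending: [15, 34, 43, 49, 54, 84, 86, 100]
The 4th element (1-indexed) is at index 3.
Value = 49
Final answer: 49


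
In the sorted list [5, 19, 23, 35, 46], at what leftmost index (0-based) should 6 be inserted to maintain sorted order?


List is sorted: [5, 19, 23, 35, 46]
We need the leftmost position where 6 can be inserted, i.e. the first index whose element is >= 6 (or the end of the list if none is).
Binary search with low=0, high=5 (0-based indices):
  low=0, high=5, mid=2: a[2]=23 >= 6, so high = 2
  low=0, high=2, mid=1: a[1]=19 >= 6, so high = 1
  low=0, high=1, mid=0: a[0]=5 < 6, so low = 1
Now low = high = 1, so the insertion index is 1.
Final answer: 1


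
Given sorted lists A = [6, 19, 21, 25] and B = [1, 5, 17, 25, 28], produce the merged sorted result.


List A: [6, 19, 21, 25]
List B: [1, 5, 17, 25, 28]
Repeatedly compare the front elements and take the smaller:
  6 vs 1 -> take 1
  6 vs 5 -> take 5
  6 vs 17 -> take 6
  19 vs 17 -> take 17
  19 vs 25 -> take 19
  21 vs 25 -> take 21
  25 vs 25 -> take 25
  A is exhausted; append the rest of B: [25, 28]
Final answer: [1, 5, 6, 17, 19, 21, 25, 25, 28]


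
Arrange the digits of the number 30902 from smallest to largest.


The number 30902 has digits: 3, 0, 9, 0, 2
Sorted: 0, 0, 2, 3, 9
Joining the sorted digits gives the result.
Final answer: 00239


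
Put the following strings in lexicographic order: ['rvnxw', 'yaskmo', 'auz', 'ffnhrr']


Compare strings character by character (the first differing letter decides):
  'auz' < 'ffnhrr' since 'a' < 'f' at position 1
  'ffnhrr' < 'rvnxw' since 'f' < 'r' at position 1
  'rvnxw' < 'yaskmo' since 'r' < 'y' at position 1
Chaining these comparisons gives the alphabetical order.
Final answer: ['auz', 'ffnhrr', 'rvnxw', 'yaskmo']


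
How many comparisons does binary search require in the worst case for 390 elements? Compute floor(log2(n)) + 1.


Binary search halves the search space each step.
Maximum comparisons = floor(log2(390)) + 1
log2(390) = 8.6073
floor(log2(390)) = 8, so 8 + 1 = 9
Final answer: 9


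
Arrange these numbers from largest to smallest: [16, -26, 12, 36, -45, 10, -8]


Original list: [16, -26, 12, 36, -45, 10, -8]
Repeatedly take the largest remaining element:
  Remaining [16, -26, 12, 36, -45, 10, -8] -> largest is 36
  Remaining [16, -26, 12, -45, 10, -8] -> largest is 16
  Remaining [-26, 12, -45, 10, -8] -> largest is 12
  Remaining [-26, -45, 10, -8] -> largest is 10
  Remaining [-26, -45, -8] -> largest is -8
  Remaining [-26, -45] -> largest is -26
  Remaining [-45] -> largest is -45
Collecting the picks in order gives the descending list.
Final answer: [36, 16, 12, 10, -8, -26, -45]


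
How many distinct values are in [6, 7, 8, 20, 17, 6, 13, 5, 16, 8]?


List all unique values:
Distinct values: [5, 6, 7, 8, 13, 16, 17, 20]
Count = 8
Final answer: 8


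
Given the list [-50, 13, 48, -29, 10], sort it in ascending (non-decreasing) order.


Original list: [-50, 13, 48, -29, 10]
Repeatedly take the smallest remaining element:
  Remaining [-50, 13, 48, -29, 10] -> smallest is -50
  Remaining [13, 48, -29, 10] -> smallest is -29
  Remaining [13, 48, 10] -> smallest is 10
  Remaining [13, 48] -> smallest is 13
  Remaining [48] -> smallest is 48
Collecting the picks in order gives the sorted list.
Final answer: [-50, -29, 10, 13, 48]


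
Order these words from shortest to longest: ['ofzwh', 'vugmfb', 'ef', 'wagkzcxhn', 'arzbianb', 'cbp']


Compute lengths:
  'ofzwh' has length 5
  'vugmfb' has length 6
  'ef' has length 2
  'wagkzcxhn' has length 9
  'arzbianb' has length 8
  'cbp' has length 3
Lengths in increasing order: 2 < 3 < 5 < 6 < 8 < 9
Listing the words in that order gives the answer.
Final answer: ['ef', 'cbp', 'ofzwh', 'vugmfb', 'arzbianb', 'wagkzcxhn']


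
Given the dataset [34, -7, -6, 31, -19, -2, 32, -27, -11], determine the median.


First, sort the list: [-27, -19, -11, -7, -6, -2, 31, 32, 34]
The list has 9 elements (odd count).
The middle index is 4 (0-based), and the element there is -6.
Final answer: -6


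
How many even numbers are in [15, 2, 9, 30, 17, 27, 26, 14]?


Check each element:
  15 is odd
  2 is even
  9 is odd
  30 is even
  17 is odd
  27 is odd
  26 is even
  14 is even
Evens: [2, 30, 26, 14]
Count of evens = 4
Final answer: 4


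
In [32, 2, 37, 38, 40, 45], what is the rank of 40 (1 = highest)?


Sort descending: [45, 40, 38, 37, 32, 2]
Find 40 in the sorted list.
40 is at position 2.
Final answer: 2


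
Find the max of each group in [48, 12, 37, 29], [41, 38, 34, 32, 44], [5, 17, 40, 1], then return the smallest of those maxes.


Find max of each group:
  Group 1: [48, 12, 37, 29] -> max = 48
  Group 2: [41, 38, 34, 32, 44] -> max = 44
  Group 3: [5, 17, 40, 1] -> max = 40
Maxes: [48, 44, 40]
Minimum of maxes = 40
Final answer: 40


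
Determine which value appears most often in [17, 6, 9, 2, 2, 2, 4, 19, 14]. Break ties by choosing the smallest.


Count the frequency of each value:
  2 appears 3 time(s)
  4 appears 1 time(s)
  6 appears 1 time(s)
  9 appears 1 time(s)
  14 appears 1 time(s)
  17 appears 1 time(s)
  19 appears 1 time(s)
Maximum frequency is 3.
Only 2 reaches that frequency, so it is the mode.
Final answer: 2


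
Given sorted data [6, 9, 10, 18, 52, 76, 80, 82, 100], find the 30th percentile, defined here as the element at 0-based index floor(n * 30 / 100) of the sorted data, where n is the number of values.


The dataset has n = 9 elements.
Index = floor(9 * 30 / 100) = floor(270 / 100) = floor(2.7) = 2
Counting from index 0 in the sorted data, the element at index 2 is 10.
Final answer: 10


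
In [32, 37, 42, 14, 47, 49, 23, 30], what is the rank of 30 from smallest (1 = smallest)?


Sort ascending: [14, 23, 30, 32, 37, 42, 47, 49]
Find 30 in the sorted list.
30 is at position 3 (1-indexed).
Final answer: 3


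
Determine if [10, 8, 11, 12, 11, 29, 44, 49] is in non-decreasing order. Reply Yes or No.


Check consecutive pairs:
  10 <= 8? False
  8 <= 11? True
  11 <= 12? True
  12 <= 11? False
  11 <= 29? True
  29 <= 44? True
  44 <= 49? True
2 consecutive pair(s) are out of order, so the list is not sorted.
Final answer: No


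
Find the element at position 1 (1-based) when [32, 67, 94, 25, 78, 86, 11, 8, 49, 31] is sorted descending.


Sort descending: [94, 86, 78, 67, 49, 32, 31, 25, 11, 8]
The 1st element (1-indexed) is at index 0.
Value = 94
Final answer: 94


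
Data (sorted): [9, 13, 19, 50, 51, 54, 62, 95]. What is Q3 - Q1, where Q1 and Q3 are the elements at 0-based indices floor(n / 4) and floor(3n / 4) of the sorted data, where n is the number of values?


The data has n = 8 elements.
Q1 index = floor(8 / 4) = floor(2) = 2; Q3 index = floor(3 * 8 / 4) = floor(6) = 6
Q1 = element at index 2 = 19
Q3 = element at index 6 = 62
IQR = 62 - 19 = 43
Final answer: 43


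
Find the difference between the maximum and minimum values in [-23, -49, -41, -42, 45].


Maximum value: 45
Minimum value: -49
Range = 45 - (-49) = 94
Final answer: 94


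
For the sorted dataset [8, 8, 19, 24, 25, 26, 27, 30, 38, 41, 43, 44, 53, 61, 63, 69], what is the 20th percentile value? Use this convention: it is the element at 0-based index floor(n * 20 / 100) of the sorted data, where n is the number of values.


The dataset has n = 16 elements.
Index = floor(16 * 20 / 100) = floor(320 / 100) = floor(3.2) = 3
Counting from index 0 in the sorted data, the element at index 3 is 24.
Final answer: 24


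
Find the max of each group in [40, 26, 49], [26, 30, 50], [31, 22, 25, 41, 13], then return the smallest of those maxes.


Find max of each group:
  Group 1: [40, 26, 49] -> max = 49
  Group 2: [26, 30, 50] -> max = 50
  Group 3: [31, 22, 25, 41, 13] -> max = 41
Maxes: [49, 50, 41]
Minimum of maxes = 41
Final answer: 41


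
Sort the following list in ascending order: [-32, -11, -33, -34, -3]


Original list: [-32, -11, -33, -34, -3]
Repeatedly take the smallest remaining element:
  Remaining [-32, -11, -33, -34, -3] -> smallest is -34
  Remaining [-32, -11, -33, -3] -> smallest is -33
  Remaining [-32, -11, -3] -> smallest is -32
  Remaining [-11, -3] -> smallest is -11
  Remaining [-3] -> smallest is -3
Collecting the picks in order gives the sorted list.
Final answer: [-34, -33, -32, -11, -3]


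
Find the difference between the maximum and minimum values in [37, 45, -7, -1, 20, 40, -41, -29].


Maximum value: 45
Minimum value: -41
Range = 45 - (-41) = 86
Final answer: 86


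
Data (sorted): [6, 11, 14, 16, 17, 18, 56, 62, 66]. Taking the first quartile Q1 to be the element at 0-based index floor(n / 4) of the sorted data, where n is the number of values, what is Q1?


The list has n = 9 elements.
Q1 index = floor(9 / 4) = floor(2.25) = 2
Counting from index 0 in the sorted data, the element at index 2 is 14.
Final answer: 14


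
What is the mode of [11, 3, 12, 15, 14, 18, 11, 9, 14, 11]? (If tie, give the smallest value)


Count the frequency of each value:
  3 appears 1 time(s)
  9 appears 1 time(s)
  11 appears 3 time(s)
  12 appears 1 time(s)
  14 appears 2 time(s)
  15 appears 1 time(s)
  18 appears 1 time(s)
Maximum frequency is 3.
Only 11 reaches that frequency, so it is the mode.
Final answer: 11


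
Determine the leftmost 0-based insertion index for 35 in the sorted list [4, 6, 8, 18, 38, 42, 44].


List is sorted: [4, 6, 8, 18, 38, 42, 44]
We need the leftmost position where 35 can be inserted, i.e. the first index whose element is >= 35 (or the end of the list if none is).
Binary search with low=0, high=7 (0-based indices):
  low=0, high=7, mid=3: a[3]=18 < 35, so low = 4
  low=4, high=7, mid=5: a[5]=42 >= 35, so high = 5
  low=4, high=5, mid=4: a[4]=38 >= 35, so high = 4
Now low = high = 4, so the insertion index is 4.
Final answer: 4


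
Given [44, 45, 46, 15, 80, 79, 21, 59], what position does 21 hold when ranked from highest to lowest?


Sort descending: [80, 79, 59, 46, 45, 44, 21, 15]
Find 21 in the sorted list.
21 is at position 7.
Final answer: 7


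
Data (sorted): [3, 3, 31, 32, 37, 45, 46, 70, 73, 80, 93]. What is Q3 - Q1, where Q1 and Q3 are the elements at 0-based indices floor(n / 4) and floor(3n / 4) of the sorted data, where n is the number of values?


The data has n = 11 elements.
Q1 index = floor(11 / 4) = floor(2.75) = 2; Q3 index = floor(3 * 11 / 4) = floor(8.25) = 8
Q1 = element at index 2 = 31
Q3 = element at index 8 = 73
IQR = 73 - 31 = 42
Final answer: 42


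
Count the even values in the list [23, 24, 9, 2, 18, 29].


Check each element:
  23 is odd
  24 is even
  9 is odd
  2 is even
  18 is even
  29 is odd
Evens: [24, 2, 18]
Count of evens = 3
Final answer: 3


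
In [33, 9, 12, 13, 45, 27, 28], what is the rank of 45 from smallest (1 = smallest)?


Sort ascending: [9, 12, 13, 27, 28, 33, 45]
Find 45 in the sorted list.
45 is at position 7 (1-indexed).
Final answer: 7


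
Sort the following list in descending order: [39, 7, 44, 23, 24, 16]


Original list: [39, 7, 44, 23, 24, 16]
Repeatedly take the largest remaining element:
  Remaining [39, 7, 44, 23, 24, 16] -> largest is 44
  Remaining [39, 7, 23, 24, 16] -> largest is 39
  Remaining [7, 23, 24, 16] -> largest is 24
  Remaining [7, 23, 16] -> largest is 23
  Remaining [7, 16] -> largest is 16
  Remaining [7] -> largest is 7
Collecting the picks in order gives the descending list.
Final answer: [44, 39, 24, 23, 16, 7]


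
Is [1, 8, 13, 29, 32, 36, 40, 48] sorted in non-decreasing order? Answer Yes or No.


Check consecutive pairs:
  1 <= 8? True
  8 <= 13? True
  13 <= 29? True
  29 <= 32? True
  32 <= 36? True
  36 <= 40? True
  40 <= 48? True
Every consecutive pair is in order, so the list is non-decreasing.
Final answer: Yes


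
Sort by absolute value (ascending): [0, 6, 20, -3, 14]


Compute absolute values:
  |0| = 0
  |6| = 6
  |20| = 20
  |-3| = 3
  |14| = 14
Absolute values in increasing order: 0 < 3 < 6 < 14 < 20
Listing the original numbers in that order gives the answer.
Final answer: [0, -3, 6, 14, 20]


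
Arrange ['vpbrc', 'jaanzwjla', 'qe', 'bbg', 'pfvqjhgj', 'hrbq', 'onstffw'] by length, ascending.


Compute lengths:
  'vpbrc' has length 5
  'jaanzwjla' has length 9
  'qe' has length 2
  'bbg' has length 3
  'pfvqjhgj' has length 8
  'hrbq' has length 4
  'onstffw' has length 7
Lengths in increasing order: 2 < 3 < 4 < 5 < 7 < 8 < 9
Listing the words in that order gives the answer.
Final answer: ['qe', 'bbg', 'hrbq', 'vpbrc', 'onstffw', 'pfvqjhgj', 'jaanzwjla']


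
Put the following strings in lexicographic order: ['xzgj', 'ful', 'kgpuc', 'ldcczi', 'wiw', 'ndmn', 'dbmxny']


Compare strings character by character (the first differing letter decides):
  'dbmxny' < 'ful' since 'd' < 'f' at position 1
  'ful' < 'kgpuc' since 'f' < 'k' at position 1
  'kgpuc' < 'ldcczi' since 'k' < 'l' at position 1
  'ldcczi' < 'ndmn' since 'l' < 'n' at position 1
  'ndmn' < 'wiw' since 'n' < 'w' at position 1
  'wiw' < 'xzgj' since 'w' < 'x' at position 1
Chaining these comparisons gives the alphabetical order.
Final answer: ['dbmxny', 'ful', 'kgpuc', 'ldcczi', 'ndmn', 'wiw', 'xzgj']


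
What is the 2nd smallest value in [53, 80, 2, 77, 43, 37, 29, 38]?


Sort ascending: [2, 29, 37, 38, 43, 53, 77, 80]
The 2nd element (1-indexed) is at index 1.
Value = 29
Final answer: 29


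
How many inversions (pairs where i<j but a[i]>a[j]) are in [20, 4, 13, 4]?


For each element, count the later elements that are smaller than it:
  20 (index 0): smaller elements after it = [4, 13, 4] -> 3
  4 (index 1): smaller elements after it = [] -> 0
  13 (index 2): smaller elements after it = [4] -> 1
Total inversions = 3 + 0 + 1 = 4
Final answer: 4


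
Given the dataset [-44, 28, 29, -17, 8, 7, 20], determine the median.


First, sort the list: [-44, -17, 7, 8, 20, 28, 29]
The list has 7 elements (odd count).
The middle index is 3 (0-based), and the element there is 8.
Final answer: 8


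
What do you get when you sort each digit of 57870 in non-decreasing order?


The number 57870 has digits: 5, 7, 8, 7, 0
Sorted: 0, 5, 7, 7, 8
Joining the sorted digits gives the result.
Final answer: 05778


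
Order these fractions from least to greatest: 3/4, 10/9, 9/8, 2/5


Convert to decimal for comparison:
  3/4 = 0.75
  10/9 = 1.1111
  9/8 = 1.125
  2/5 = 0.4
Decimals in increasing order: 0.4 < 0.75 < 1.1111 < 1.125
Writing each back as its fraction gives the sorted order.
Final answer: 2/5, 3/4, 10/9, 9/8


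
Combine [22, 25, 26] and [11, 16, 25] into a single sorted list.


List A: [22, 25, 26]
List B: [11, 16, 25]
Repeatedly compare the front elements and take the smaller:
  22 vs 11 -> take 11
  22 vs 16 -> take 16
  22 vs 25 -> take 22
  25 vs 25 -> take 25
  26 vs 25 -> take 25
  B is exhausted; append the rest of A: [26]
Final answer: [11, 16, 22, 25, 25, 26]


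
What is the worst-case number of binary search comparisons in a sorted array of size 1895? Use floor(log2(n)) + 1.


Binary search halves the search space each step.
Maximum comparisons = floor(log2(1895)) + 1
log2(1895) = 10.888
floor(log2(1895)) = 10, so 10 + 1 = 11
Final answer: 11


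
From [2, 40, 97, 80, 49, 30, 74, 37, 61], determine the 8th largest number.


Sort descending: [97, 80, 74, 61, 49, 40, 37, 30, 2]
The 8th element (1-indexed) is at index 7.
Value = 30
Final answer: 30


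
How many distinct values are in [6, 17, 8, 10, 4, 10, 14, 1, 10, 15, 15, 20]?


List all unique values:
Distinct values: [1, 4, 6, 8, 10, 14, 15, 17, 20]
Count = 9
Final answer: 9


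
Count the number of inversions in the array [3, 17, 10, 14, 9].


For each element, count the later elements that are smaller than it:
  3 (index 0): smaller elements after it = [] -> 0
  17 (index 1): smaller elements after it = [10, 14, 9] -> 3
  10 (index 2): smaller elements after it = [9] -> 1
  14 (index 3): smaller elements after it = [9] -> 1
Total inversions = 0 + 3 + 1 + 1 = 5
Final answer: 5


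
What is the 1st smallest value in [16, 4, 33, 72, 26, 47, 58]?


Sort ascending: [4, 16, 26, 33, 47, 58, 72]
The 1st element (1-indexed) is at index 0.
Value = 4
Final answer: 4


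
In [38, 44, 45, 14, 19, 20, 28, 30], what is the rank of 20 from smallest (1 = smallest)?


Sort ascending: [14, 19, 20, 28, 30, 38, 44, 45]
Find 20 in the sorted list.
20 is at position 3 (1-indexed).
Final answer: 3


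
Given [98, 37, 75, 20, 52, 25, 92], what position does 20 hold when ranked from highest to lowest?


Sort descending: [98, 92, 75, 52, 37, 25, 20]
Find 20 in the sorted list.
20 is at position 7.
Final answer: 7


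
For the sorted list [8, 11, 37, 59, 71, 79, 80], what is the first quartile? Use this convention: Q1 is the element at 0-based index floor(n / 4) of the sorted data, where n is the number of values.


The list has n = 7 elements.
Q1 index = floor(7 / 4) = floor(1.75) = 1
Counting from index 0 in the sorted data, the element at index 1 is 11.
Final answer: 11


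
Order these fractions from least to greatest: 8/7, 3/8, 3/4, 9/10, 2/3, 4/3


Convert to decimal for comparison:
  8/7 = 1.1429
  3/8 = 0.375
  3/4 = 0.75
  9/10 = 0.9
  2/3 = 0.6667
  4/3 = 1.3333
Decimals in increasing order: 0.375 < 0.6667 < 0.75 < 0.9 < 1.1429 < 1.3333
Writing each back as its fraction gives the sorted order.
Final answer: 3/8, 2/3, 3/4, 9/10, 8/7, 4/3
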